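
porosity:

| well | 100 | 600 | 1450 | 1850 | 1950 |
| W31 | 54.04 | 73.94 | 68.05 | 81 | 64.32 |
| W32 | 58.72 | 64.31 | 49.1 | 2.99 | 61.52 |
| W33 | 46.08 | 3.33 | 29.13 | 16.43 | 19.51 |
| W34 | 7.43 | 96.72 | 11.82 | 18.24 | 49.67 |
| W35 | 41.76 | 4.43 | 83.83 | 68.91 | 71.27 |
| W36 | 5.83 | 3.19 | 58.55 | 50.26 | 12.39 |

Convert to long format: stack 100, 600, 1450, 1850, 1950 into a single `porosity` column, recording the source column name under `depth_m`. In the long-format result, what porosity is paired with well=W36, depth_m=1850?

Unpivoting turns each (well, wide-column) pair into one long row.
The wide cell at row W36, column 1850 holds 50.26, so the long row (W36, 1850) has porosity=50.26.

50.26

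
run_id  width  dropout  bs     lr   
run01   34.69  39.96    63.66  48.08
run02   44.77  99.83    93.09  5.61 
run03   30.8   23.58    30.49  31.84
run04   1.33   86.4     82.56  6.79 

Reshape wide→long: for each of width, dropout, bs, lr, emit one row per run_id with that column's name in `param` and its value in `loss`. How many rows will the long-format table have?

16

4 run_id values × 4 melted columns = 16 rows.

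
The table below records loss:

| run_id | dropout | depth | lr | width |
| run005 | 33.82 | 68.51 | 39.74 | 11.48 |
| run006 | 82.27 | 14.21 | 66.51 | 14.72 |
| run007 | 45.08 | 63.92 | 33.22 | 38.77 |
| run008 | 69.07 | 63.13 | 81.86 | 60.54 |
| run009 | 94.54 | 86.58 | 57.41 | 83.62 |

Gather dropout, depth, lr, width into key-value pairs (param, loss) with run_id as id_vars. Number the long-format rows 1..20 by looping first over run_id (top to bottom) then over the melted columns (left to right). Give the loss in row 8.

14.72

20 rows total (5 × 4). Row 8: index ⌊(8-1)/4⌋ = 1 into run_id → run006; (8-1) mod 4 = 3 into the melted columns → width.
So row 8 is (run006, width, 14.72); loss = 14.72.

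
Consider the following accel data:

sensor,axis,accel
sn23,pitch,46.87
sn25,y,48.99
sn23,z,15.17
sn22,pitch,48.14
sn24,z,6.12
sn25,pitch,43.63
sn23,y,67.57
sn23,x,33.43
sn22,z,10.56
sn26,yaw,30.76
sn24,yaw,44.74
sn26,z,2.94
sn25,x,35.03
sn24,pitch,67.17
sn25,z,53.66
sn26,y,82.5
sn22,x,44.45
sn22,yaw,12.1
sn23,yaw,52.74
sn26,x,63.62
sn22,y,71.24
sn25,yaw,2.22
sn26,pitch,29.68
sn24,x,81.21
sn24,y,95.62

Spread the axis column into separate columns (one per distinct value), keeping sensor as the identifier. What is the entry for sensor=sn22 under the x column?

44.45

Wide layout: rows indexed by sensor, columns are the 5 distinct axis values (pitch, y, z, x, yaw).
Cell (sensor=sn22, axis=x) draws from the long row where sensor=sn22 and axis=x, which has accel=44.45.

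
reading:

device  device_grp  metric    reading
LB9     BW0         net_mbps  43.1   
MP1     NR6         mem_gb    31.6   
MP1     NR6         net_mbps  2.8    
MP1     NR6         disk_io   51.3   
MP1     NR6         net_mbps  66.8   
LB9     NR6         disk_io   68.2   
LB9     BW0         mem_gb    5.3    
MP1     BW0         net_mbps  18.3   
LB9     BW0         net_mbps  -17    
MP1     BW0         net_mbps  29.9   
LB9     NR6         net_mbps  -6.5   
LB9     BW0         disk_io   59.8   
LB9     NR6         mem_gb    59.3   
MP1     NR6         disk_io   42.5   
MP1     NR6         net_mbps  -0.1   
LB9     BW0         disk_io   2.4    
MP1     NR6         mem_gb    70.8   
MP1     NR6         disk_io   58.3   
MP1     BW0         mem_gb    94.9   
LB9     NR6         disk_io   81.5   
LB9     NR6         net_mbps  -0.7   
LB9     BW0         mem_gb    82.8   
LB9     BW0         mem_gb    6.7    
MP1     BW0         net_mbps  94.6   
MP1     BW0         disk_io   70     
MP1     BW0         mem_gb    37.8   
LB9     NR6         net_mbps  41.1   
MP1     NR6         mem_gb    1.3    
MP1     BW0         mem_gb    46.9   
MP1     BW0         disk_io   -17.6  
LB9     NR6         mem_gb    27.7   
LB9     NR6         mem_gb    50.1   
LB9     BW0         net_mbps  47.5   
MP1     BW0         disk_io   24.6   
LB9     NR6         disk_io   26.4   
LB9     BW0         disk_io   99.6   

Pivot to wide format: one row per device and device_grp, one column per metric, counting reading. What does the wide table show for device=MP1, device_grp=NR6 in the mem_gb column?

Rows with device=MP1, device_grp=NR6 and metric=mem_gb: reading values are 31.6, 70.8, 1.3.
3 rows match — count = 3.

3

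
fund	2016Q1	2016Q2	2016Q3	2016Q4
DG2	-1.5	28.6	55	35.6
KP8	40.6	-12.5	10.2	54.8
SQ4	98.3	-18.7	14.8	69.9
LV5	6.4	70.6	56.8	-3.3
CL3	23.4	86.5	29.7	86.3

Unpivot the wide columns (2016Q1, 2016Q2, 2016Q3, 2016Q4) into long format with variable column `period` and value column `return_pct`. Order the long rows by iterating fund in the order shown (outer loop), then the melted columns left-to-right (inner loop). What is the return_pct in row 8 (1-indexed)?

20 rows total (5 × 4). Row 8: index ⌊(8-1)/4⌋ = 1 into fund → KP8; (8-1) mod 4 = 3 into the melted columns → 2016Q4.
So row 8 is (KP8, 2016Q4, 54.8); return_pct = 54.8.

54.8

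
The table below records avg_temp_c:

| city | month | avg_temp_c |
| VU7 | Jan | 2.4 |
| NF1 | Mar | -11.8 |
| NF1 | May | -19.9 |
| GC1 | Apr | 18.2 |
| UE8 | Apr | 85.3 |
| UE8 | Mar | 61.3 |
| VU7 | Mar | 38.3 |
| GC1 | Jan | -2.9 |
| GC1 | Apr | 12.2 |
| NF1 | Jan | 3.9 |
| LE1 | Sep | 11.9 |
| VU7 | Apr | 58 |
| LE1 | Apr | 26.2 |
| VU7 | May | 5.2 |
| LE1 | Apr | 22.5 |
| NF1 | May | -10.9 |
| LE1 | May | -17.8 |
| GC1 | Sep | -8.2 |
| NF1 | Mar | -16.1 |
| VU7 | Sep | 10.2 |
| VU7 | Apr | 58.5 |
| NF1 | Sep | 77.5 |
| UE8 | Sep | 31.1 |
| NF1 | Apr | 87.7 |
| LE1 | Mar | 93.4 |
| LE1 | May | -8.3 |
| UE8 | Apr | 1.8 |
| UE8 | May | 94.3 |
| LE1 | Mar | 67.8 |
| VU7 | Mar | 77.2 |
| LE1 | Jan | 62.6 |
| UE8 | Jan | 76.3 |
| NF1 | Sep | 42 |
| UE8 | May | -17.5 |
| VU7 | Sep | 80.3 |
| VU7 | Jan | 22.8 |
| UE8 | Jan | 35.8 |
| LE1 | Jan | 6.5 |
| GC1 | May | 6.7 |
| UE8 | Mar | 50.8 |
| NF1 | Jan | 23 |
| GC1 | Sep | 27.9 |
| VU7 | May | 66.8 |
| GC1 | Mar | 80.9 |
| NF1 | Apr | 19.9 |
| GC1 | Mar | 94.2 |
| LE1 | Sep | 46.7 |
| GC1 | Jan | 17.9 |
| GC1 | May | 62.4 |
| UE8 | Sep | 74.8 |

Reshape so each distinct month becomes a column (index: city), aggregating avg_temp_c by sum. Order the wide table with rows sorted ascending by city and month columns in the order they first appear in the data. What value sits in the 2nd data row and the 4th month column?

48.7

With rows sorted ascending by city, row 2 is city=LE1. month columns in first-appearance order: Jan, Mar, May, Apr, Sep; column 4 is Apr.
Long rows with city=LE1, month=Apr: 26.2 + 22.5 = 48.7.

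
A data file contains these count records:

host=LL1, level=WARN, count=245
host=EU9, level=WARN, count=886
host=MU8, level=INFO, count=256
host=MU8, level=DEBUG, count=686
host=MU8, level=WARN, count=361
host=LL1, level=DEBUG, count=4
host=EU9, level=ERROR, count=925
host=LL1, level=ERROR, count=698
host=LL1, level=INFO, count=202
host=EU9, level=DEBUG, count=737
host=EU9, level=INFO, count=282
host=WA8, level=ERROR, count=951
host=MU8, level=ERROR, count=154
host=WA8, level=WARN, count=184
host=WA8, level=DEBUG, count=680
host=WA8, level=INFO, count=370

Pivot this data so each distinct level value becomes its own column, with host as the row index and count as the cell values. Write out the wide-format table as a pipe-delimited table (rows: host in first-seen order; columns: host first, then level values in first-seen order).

| host | WARN | INFO | DEBUG | ERROR |
| LL1 | 245 | 202 | 4 | 698 |
| EU9 | 886 | 282 | 737 | 925 |
| MU8 | 361 | 256 | 686 | 154 |
| WA8 | 184 | 370 | 680 | 951 |

Columns: host plus the 4 distinct level values (WARN, INFO, DEBUG, ERROR).
For example, row LL1 column WARN takes count=245 from the long row (LL1, WARN).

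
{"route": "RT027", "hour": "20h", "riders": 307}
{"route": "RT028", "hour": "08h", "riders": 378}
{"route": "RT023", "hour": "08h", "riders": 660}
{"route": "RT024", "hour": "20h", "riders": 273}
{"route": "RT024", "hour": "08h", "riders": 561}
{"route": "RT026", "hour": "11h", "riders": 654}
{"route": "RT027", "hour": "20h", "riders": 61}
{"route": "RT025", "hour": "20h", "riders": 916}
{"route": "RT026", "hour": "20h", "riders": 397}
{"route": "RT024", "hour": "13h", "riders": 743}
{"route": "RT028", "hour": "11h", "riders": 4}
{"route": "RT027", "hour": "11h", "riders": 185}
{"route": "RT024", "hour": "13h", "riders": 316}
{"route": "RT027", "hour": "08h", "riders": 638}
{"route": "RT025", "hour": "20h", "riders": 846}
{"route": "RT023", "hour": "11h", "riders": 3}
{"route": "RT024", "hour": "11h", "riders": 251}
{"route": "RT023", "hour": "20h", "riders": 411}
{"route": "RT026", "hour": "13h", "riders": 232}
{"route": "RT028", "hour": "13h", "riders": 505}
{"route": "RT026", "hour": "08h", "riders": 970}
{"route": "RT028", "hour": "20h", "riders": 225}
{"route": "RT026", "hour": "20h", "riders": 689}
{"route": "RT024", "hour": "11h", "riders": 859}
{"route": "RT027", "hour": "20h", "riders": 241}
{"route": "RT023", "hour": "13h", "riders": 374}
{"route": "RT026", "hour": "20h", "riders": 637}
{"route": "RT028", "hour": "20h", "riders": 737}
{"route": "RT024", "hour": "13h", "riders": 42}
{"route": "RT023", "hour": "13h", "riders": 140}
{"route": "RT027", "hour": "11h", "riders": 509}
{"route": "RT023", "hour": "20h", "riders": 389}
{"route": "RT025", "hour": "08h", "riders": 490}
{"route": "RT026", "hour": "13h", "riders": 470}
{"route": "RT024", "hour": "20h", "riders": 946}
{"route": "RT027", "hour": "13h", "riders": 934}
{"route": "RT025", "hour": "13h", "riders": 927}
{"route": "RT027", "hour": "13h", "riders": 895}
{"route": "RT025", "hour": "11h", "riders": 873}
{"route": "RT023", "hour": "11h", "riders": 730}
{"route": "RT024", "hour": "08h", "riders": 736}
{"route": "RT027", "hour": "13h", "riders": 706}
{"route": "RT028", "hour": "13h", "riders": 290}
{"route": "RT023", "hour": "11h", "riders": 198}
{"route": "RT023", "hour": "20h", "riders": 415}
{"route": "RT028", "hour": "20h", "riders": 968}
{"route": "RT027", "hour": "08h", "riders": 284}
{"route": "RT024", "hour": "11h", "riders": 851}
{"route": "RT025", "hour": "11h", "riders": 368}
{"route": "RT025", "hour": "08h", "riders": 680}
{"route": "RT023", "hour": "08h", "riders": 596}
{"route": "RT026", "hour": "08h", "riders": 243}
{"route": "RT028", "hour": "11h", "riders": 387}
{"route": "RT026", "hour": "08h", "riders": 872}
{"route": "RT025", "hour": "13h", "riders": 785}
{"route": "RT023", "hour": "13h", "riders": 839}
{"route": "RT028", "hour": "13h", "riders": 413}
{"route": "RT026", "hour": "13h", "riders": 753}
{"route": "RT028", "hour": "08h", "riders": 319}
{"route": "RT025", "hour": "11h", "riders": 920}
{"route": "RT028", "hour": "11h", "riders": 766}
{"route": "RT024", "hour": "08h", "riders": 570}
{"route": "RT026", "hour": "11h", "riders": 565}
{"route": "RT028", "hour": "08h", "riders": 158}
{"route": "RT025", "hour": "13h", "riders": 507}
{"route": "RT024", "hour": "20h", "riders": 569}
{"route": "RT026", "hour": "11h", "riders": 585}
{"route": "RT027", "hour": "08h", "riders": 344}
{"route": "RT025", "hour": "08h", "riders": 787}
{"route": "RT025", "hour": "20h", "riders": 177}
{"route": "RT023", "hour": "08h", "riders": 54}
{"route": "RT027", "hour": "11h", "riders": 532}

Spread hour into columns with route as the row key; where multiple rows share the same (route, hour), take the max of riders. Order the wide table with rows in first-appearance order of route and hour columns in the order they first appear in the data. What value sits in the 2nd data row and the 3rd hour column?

766

With rows in first-appearance order of route, row 2 is route=RT028. hour columns in first-appearance order: 20h, 08h, 11h, 13h; column 3 is 11h.
Long rows with route=RT028, hour=11h: max(4, 387, 766) = 766.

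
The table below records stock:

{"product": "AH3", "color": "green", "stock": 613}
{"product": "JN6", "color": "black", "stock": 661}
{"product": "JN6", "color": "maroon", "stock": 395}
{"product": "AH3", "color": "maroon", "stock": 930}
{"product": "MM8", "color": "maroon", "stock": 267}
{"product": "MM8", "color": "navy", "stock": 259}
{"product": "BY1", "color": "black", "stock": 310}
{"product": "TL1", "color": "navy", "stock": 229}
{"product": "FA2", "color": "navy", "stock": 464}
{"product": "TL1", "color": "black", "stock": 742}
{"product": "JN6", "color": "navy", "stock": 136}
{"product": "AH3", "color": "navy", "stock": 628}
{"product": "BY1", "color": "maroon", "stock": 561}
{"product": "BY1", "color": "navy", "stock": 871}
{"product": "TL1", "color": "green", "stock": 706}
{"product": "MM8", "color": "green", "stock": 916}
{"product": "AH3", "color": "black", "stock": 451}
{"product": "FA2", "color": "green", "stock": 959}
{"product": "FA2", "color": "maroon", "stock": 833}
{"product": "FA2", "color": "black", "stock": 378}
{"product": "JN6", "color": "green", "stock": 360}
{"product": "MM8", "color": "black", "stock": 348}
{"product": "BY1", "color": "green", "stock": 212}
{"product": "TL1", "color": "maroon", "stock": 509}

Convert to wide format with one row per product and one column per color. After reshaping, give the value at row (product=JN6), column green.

Wide layout: rows indexed by product, columns are the 4 distinct color values (green, black, maroon, navy).
Cell (product=JN6, color=green) draws from the long row where product=JN6 and color=green, which has stock=360.

360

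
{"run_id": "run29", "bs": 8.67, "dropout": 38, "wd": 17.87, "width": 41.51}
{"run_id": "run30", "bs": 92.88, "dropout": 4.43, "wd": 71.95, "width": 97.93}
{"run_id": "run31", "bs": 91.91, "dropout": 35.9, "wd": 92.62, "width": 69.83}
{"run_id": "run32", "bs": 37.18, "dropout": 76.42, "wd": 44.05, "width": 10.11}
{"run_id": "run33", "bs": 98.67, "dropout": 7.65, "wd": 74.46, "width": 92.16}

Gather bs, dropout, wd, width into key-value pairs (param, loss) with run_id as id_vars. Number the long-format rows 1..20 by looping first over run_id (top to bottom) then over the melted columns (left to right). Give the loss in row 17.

98.67

20 rows total (5 × 4). Row 17: index ⌊(17-1)/4⌋ = 4 into run_id → run33; (17-1) mod 4 = 0 into the melted columns → bs.
So row 17 is (run33, bs, 98.67); loss = 98.67.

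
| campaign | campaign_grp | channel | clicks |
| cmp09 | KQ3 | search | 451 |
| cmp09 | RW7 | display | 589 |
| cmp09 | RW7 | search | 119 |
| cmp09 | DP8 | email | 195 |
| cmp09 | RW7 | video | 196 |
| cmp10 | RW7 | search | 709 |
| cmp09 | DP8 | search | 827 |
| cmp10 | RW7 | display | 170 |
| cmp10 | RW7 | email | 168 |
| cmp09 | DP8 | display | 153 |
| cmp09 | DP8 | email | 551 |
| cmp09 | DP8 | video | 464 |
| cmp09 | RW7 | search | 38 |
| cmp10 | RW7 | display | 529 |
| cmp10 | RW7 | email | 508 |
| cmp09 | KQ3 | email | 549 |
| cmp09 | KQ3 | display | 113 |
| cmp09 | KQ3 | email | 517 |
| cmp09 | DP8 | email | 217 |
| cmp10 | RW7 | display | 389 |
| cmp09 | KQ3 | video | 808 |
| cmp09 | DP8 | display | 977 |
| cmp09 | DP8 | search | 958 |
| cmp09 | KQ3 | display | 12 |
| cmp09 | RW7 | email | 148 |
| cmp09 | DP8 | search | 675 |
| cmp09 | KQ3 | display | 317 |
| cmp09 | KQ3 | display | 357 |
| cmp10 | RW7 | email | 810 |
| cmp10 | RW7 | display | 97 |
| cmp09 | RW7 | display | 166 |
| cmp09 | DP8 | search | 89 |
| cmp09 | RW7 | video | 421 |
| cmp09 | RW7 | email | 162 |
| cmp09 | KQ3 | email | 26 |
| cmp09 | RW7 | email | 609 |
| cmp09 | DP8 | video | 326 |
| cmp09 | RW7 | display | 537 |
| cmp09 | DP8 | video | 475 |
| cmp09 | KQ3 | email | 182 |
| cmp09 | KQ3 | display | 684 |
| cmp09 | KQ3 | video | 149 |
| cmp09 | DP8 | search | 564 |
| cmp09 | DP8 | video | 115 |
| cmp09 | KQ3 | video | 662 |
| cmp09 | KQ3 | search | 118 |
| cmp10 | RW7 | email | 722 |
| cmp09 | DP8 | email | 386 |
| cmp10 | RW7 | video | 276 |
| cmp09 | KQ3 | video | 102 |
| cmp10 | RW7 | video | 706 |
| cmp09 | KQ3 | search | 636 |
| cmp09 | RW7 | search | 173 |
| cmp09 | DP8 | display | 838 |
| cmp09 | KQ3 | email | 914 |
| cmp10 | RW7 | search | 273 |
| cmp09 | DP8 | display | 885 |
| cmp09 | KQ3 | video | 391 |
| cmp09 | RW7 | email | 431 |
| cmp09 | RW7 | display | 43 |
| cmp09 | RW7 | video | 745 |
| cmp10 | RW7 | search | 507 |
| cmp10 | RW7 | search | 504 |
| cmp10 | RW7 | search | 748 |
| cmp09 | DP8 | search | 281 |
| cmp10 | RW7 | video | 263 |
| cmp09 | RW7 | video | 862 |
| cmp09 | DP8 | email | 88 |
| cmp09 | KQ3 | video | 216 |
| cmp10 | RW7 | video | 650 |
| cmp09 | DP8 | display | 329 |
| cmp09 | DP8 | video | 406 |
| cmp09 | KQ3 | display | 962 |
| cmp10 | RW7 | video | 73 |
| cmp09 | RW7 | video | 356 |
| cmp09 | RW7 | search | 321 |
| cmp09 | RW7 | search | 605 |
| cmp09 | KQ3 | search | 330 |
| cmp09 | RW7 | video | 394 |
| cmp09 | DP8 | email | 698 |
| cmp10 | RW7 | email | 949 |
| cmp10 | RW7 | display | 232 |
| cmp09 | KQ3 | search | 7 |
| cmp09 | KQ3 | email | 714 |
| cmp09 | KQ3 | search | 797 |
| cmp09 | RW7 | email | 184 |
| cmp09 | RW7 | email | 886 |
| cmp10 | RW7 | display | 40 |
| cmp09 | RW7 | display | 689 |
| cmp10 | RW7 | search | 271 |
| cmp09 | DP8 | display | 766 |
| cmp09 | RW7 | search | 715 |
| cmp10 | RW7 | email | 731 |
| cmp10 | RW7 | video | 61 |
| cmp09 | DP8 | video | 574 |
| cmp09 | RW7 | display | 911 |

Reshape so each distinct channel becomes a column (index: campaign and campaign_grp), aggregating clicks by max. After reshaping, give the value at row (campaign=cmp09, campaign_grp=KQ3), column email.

Rows with campaign=cmp09, campaign_grp=KQ3 and channel=email: clicks values are 549, 517, 26, 182, 914, 714.
max(549, 517, 26, 182, 914, 714) = 914.

914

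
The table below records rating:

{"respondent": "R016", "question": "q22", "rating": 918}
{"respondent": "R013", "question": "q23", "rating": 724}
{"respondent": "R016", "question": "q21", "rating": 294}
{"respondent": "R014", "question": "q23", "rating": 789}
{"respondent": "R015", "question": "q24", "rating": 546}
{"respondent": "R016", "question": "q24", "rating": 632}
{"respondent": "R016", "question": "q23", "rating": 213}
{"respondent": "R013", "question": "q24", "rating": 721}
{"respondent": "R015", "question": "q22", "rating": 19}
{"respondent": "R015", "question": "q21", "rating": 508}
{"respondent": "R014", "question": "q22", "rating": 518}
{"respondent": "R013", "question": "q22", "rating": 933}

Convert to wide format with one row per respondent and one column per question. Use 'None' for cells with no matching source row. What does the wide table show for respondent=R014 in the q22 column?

518

The long row with respondent=R014, question=q22 has rating=518.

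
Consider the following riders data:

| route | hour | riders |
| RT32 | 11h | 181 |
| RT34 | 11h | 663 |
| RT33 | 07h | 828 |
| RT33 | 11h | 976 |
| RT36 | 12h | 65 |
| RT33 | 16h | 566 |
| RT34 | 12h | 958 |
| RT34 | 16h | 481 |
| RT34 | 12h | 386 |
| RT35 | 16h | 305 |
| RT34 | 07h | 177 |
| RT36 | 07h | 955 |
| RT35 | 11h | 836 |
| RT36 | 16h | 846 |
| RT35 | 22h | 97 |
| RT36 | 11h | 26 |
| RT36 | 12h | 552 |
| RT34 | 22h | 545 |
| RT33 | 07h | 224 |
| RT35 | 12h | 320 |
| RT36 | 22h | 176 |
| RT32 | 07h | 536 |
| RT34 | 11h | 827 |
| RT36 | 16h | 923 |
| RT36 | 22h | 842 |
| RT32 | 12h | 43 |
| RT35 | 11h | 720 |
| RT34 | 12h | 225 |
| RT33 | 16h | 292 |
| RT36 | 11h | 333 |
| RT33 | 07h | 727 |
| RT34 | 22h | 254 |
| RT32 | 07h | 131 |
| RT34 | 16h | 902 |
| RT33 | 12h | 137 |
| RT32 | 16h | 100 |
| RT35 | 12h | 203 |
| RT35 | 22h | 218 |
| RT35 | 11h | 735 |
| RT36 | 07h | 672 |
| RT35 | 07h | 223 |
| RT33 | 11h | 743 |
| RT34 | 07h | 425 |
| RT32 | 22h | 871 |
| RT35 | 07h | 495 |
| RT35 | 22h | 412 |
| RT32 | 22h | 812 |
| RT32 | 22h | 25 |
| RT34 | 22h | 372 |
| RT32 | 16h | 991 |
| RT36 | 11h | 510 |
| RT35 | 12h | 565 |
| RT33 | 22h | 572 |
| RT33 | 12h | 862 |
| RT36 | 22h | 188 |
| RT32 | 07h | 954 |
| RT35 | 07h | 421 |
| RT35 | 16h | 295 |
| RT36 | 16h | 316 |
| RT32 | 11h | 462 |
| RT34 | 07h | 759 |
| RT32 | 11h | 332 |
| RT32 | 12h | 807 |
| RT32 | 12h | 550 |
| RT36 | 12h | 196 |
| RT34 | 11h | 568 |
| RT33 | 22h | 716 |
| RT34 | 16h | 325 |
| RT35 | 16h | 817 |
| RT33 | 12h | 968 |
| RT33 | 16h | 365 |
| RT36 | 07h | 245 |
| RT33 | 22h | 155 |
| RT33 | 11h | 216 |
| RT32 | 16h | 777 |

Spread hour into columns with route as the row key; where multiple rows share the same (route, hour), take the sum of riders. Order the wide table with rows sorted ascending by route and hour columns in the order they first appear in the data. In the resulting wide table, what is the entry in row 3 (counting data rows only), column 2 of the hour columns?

With rows sorted ascending by route, row 3 is route=RT34. hour columns in first-appearance order: 11h, 07h, 12h, 16h, 22h; column 2 is 07h.
Long rows with route=RT34, hour=07h: 177 + 425 + 759 = 1361.

1361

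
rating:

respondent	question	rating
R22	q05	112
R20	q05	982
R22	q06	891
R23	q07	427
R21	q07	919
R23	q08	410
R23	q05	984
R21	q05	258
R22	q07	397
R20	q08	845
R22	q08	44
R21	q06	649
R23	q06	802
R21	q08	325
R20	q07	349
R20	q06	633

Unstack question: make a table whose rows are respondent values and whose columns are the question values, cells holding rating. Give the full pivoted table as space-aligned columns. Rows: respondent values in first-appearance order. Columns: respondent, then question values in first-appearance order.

respondent  q05  q06  q07  q08
R22         112  891  397  44 
R20         982  633  349  845
R23         984  802  427  410
R21         258  649  919  325

Columns: respondent plus the 4 distinct question values (q05, q06, q07, q08).
For example, row R22 column q05 takes rating=112 from the long row (R22, q05).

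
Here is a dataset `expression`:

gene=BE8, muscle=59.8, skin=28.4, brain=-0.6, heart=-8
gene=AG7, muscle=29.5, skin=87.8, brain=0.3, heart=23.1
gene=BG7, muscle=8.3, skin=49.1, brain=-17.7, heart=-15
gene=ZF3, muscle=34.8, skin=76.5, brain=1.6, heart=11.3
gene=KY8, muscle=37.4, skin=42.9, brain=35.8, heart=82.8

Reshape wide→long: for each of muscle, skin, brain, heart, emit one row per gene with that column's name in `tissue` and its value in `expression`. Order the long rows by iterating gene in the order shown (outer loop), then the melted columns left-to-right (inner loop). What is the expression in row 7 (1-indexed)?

0.3

20 rows total (5 × 4). Row 7: index ⌊(7-1)/4⌋ = 1 into gene → AG7; (7-1) mod 4 = 2 into the melted columns → brain.
So row 7 is (AG7, brain, 0.3); expression = 0.3.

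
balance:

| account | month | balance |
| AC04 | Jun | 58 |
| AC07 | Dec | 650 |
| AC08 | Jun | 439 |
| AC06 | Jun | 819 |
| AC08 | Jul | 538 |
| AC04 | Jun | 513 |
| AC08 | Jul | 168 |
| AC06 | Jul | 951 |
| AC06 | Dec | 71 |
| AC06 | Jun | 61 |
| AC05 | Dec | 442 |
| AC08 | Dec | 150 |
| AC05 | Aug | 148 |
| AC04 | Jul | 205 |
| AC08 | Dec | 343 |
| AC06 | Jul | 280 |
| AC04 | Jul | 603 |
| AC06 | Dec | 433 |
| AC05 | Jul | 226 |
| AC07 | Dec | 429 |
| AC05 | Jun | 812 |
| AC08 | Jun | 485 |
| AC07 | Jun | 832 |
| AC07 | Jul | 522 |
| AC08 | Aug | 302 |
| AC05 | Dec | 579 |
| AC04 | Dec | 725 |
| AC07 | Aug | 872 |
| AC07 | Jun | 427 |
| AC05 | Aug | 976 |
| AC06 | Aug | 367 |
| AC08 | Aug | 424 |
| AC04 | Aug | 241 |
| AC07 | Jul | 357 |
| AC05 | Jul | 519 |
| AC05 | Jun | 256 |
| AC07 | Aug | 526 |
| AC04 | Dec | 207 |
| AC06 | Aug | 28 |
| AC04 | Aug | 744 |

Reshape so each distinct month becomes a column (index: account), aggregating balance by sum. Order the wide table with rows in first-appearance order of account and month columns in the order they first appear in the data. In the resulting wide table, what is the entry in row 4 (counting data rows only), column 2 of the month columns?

With rows in first-appearance order of account, row 4 is account=AC06. month columns in first-appearance order: Jun, Dec, Jul, Aug; column 2 is Dec.
Long rows with account=AC06, month=Dec: 71 + 433 = 504.

504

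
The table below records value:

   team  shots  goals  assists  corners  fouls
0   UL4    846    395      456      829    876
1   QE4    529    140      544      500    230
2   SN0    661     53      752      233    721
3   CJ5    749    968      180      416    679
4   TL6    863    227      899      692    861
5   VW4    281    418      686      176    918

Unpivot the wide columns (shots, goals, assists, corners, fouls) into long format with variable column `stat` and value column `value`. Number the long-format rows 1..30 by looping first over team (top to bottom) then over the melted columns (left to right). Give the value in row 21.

863

30 rows total (6 × 5). Row 21: index ⌊(21-1)/5⌋ = 4 into team → TL6; (21-1) mod 5 = 0 into the melted columns → shots.
So row 21 is (TL6, shots, 863); value = 863.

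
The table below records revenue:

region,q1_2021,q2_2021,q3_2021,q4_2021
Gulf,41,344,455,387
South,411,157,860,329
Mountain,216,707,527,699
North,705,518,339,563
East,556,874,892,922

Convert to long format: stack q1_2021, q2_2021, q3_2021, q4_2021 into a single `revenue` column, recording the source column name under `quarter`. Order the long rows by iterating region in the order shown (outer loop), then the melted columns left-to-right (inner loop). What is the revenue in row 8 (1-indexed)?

20 rows total (5 × 4). Row 8: index ⌊(8-1)/4⌋ = 1 into region → South; (8-1) mod 4 = 3 into the melted columns → q4_2021.
So row 8 is (South, q4_2021, 329); revenue = 329.

329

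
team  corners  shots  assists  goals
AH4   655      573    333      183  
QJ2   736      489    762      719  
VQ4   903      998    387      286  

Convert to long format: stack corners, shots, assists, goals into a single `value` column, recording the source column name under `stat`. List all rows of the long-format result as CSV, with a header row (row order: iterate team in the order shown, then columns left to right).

Each (team, column) pair becomes one row: 3 × 4 = 12 rows.
For example, (AH4, corners) → value=655.

team,stat,value
AH4,corners,655
AH4,shots,573
AH4,assists,333
AH4,goals,183
QJ2,corners,736
QJ2,shots,489
QJ2,assists,762
QJ2,goals,719
VQ4,corners,903
VQ4,shots,998
VQ4,assists,387
VQ4,goals,286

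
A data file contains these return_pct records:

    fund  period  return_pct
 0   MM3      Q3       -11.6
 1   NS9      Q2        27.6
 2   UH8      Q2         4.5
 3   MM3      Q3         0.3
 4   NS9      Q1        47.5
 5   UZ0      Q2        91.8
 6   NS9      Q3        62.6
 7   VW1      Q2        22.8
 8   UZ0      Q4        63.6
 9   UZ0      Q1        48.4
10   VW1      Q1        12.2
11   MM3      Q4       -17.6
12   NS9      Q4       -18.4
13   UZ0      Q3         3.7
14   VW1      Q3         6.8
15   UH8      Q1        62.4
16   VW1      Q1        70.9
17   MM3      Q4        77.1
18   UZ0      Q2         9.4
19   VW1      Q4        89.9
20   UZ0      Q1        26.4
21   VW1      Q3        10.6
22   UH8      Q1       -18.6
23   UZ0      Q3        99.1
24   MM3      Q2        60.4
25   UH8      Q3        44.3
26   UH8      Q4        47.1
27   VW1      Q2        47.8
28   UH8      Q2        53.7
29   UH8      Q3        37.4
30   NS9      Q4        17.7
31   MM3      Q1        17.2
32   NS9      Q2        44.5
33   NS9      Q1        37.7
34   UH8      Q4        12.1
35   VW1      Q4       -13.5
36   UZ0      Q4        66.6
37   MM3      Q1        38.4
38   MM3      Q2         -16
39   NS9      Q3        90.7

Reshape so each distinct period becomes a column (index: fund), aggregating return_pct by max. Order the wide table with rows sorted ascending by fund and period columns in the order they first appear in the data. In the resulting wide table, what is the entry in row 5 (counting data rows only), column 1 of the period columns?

With rows sorted ascending by fund, row 5 is fund=VW1. period columns in first-appearance order: Q3, Q2, Q1, Q4; column 1 is Q3.
Long rows with fund=VW1, period=Q3: max(6.8, 10.6) = 10.6.

10.6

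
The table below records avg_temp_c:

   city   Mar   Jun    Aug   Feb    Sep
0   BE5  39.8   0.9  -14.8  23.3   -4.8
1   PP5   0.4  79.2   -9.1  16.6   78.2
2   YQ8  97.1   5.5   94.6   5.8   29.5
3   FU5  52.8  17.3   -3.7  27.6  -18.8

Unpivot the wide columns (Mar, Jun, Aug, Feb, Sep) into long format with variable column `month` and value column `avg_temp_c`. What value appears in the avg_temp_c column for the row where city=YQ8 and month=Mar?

Unpivoting turns each (city, wide-column) pair into one long row.
The wide cell at row YQ8, column Mar holds 97.1, so the long row (YQ8, Mar) has avg_temp_c=97.1.

97.1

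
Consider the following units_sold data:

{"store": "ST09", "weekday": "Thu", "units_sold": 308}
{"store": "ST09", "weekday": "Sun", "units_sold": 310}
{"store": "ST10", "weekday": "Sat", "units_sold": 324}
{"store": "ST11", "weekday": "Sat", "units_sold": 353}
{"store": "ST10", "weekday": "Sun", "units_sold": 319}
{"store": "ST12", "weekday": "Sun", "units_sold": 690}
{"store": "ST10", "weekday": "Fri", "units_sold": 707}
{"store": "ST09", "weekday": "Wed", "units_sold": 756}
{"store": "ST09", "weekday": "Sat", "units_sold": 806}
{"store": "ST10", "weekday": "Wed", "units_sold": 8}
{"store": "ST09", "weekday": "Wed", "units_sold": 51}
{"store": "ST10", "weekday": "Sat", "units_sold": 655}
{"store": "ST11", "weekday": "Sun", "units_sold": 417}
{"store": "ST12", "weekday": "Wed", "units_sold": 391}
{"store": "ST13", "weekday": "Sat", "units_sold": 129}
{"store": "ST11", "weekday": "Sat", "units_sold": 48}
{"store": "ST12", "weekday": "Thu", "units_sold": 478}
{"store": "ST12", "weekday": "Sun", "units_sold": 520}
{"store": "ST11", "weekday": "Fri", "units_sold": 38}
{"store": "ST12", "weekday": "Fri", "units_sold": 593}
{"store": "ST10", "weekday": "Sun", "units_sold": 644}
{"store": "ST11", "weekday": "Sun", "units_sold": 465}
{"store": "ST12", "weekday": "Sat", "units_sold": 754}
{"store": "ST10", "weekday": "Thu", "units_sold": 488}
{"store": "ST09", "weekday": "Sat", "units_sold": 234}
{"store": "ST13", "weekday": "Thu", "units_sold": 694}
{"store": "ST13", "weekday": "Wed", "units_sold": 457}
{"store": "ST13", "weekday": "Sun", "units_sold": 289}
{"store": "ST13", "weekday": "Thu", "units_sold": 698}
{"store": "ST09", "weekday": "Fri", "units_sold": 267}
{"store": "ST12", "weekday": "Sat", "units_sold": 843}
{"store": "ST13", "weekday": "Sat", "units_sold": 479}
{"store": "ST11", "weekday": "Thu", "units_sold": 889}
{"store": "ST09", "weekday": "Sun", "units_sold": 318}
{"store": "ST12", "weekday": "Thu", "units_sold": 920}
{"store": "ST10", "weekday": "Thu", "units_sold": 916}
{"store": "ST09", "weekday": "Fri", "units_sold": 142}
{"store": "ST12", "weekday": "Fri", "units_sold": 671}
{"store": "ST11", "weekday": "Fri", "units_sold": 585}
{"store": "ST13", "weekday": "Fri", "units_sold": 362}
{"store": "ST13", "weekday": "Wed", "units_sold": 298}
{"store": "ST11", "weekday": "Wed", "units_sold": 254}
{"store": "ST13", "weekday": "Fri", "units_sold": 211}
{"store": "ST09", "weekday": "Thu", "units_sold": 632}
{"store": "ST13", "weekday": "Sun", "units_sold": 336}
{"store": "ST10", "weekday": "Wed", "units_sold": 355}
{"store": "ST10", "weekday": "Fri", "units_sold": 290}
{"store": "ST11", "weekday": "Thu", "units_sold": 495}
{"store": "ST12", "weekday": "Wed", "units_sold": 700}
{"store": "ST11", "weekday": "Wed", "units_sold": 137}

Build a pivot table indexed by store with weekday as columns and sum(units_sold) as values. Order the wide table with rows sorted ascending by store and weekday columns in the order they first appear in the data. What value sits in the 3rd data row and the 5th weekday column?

With rows sorted ascending by store, row 3 is store=ST11. weekday columns in first-appearance order: Thu, Sun, Sat, Fri, Wed; column 5 is Wed.
Long rows with store=ST11, weekday=Wed: 254 + 137 = 391.

391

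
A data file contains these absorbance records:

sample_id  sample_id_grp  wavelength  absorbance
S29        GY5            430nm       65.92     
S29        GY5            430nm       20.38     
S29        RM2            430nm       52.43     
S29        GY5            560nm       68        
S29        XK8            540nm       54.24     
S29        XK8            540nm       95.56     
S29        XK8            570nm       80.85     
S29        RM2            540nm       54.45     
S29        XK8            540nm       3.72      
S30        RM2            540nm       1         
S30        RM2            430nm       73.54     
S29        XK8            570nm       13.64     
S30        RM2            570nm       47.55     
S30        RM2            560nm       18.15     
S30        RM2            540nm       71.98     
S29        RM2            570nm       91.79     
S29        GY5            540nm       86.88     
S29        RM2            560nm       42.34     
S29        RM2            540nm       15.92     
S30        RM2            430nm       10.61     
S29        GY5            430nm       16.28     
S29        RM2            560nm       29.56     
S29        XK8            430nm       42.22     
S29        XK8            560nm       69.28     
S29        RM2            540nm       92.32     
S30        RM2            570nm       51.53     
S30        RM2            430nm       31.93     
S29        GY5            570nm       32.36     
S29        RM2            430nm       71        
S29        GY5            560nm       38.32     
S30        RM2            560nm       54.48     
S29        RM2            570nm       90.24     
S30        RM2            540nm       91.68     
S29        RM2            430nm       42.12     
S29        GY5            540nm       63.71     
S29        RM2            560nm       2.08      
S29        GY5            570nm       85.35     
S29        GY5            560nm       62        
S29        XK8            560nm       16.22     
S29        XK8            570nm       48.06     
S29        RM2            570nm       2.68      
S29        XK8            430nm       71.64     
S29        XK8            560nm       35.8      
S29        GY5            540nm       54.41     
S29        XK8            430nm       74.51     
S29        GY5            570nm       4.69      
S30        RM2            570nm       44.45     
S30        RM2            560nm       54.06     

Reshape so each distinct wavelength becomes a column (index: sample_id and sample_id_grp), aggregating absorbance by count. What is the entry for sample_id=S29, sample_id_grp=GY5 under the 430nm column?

3

Rows with sample_id=S29, sample_id_grp=GY5 and wavelength=430nm: absorbance values are 65.92, 20.38, 16.28.
3 rows match — count = 3.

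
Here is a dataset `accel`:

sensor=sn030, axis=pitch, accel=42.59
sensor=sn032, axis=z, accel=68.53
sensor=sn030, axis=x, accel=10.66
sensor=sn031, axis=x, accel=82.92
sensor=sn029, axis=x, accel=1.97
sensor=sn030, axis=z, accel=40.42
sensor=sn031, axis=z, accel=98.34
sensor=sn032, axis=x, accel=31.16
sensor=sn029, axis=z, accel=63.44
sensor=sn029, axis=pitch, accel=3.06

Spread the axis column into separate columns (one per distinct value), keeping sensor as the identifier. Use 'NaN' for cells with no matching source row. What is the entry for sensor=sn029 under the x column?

1.97

The long row with sensor=sn029, axis=x has accel=1.97.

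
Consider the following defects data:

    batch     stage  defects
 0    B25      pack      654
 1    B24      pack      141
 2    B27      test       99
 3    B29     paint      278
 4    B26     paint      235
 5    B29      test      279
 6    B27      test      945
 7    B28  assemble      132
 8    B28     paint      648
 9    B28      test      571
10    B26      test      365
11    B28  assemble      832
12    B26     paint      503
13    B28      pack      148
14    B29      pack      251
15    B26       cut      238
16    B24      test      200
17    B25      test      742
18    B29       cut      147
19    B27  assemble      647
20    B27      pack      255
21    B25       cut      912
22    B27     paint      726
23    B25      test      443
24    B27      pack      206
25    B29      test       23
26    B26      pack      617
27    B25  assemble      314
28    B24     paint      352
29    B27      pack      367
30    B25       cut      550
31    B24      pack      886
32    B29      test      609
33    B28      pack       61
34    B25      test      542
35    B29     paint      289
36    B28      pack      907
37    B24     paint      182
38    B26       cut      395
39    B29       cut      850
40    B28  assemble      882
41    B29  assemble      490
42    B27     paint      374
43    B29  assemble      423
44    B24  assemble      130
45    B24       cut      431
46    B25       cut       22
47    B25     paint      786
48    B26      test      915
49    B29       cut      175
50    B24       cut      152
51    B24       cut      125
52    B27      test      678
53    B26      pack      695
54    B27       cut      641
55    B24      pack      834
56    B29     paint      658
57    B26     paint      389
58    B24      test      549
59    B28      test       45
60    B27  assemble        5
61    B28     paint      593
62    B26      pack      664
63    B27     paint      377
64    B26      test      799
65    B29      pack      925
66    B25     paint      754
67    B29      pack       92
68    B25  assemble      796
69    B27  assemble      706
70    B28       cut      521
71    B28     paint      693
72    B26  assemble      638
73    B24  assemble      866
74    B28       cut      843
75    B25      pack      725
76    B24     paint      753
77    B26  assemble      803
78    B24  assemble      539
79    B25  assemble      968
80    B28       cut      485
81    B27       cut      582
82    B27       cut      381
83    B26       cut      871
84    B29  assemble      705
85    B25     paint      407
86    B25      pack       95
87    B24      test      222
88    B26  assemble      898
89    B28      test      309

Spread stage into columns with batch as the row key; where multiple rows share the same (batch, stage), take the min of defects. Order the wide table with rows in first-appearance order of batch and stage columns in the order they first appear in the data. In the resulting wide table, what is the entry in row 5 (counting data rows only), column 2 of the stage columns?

With rows in first-appearance order of batch, row 5 is batch=B26. stage columns in first-appearance order: pack, test, paint, assemble, cut; column 2 is test.
Long rows with batch=B26, stage=test: min(365, 915, 799) = 365.

365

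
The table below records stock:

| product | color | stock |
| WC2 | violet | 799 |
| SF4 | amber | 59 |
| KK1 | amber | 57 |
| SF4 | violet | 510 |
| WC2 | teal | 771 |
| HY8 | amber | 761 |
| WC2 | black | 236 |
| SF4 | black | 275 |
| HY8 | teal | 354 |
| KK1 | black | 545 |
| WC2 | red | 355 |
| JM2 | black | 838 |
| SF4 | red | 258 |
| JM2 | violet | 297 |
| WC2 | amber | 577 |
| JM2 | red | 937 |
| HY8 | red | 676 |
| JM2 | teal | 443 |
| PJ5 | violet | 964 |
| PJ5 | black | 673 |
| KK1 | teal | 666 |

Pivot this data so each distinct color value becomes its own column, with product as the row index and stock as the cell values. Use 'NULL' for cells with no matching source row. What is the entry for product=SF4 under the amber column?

59

The long row with product=SF4, color=amber has stock=59.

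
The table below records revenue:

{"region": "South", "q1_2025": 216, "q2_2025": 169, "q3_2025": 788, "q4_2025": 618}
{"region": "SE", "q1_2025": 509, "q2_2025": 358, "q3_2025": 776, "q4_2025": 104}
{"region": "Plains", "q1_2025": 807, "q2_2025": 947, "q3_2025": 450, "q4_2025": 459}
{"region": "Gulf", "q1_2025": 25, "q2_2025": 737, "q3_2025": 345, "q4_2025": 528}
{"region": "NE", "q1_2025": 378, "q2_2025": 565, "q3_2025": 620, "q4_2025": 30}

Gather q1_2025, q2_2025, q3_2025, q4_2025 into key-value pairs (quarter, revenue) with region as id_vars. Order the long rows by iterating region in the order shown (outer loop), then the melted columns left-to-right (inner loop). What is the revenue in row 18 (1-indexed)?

565

20 rows total (5 × 4). Row 18: index ⌊(18-1)/4⌋ = 4 into region → NE; (18-1) mod 4 = 1 into the melted columns → q2_2025.
So row 18 is (NE, q2_2025, 565); revenue = 565.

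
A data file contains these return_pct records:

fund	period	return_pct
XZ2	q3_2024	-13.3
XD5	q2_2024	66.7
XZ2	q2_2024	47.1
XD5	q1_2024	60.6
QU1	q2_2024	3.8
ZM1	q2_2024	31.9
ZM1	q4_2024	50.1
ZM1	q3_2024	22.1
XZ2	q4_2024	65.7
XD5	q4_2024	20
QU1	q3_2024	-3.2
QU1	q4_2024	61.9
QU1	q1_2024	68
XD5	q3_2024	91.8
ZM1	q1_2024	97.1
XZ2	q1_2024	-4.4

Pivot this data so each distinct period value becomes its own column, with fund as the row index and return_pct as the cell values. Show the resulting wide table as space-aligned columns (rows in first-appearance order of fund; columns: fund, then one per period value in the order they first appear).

fund  q3_2024  q2_2024  q1_2024  q4_2024
XZ2   -13.3    47.1     -4.4     65.7   
XD5   91.8     66.7     60.6     20     
QU1   -3.2     3.8      68       61.9   
ZM1   22.1     31.9     97.1     50.1   

Columns: fund plus the 4 distinct period values (q3_2024, q2_2024, q1_2024, q4_2024).
For example, row XZ2 column q3_2024 takes return_pct=-13.3 from the long row (XZ2, q3_2024).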